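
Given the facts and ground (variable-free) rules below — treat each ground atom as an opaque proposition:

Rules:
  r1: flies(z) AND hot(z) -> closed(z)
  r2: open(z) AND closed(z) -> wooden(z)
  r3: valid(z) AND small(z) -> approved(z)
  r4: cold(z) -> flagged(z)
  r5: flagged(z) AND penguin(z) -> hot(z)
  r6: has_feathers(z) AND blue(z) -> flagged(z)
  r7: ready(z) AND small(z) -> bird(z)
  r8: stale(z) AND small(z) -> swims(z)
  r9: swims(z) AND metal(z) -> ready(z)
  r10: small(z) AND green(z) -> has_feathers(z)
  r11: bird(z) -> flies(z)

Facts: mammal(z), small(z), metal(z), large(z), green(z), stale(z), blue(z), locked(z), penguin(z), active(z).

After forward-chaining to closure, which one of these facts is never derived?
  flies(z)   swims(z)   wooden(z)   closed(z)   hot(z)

Round 1: r8 [stale(z) AND small(z) -> swims(z)]; r10 [small(z) AND green(z) -> has_feathers(z)]. New: swims(z), has_feathers(z).
Round 2: r6 [has_feathers(z) AND blue(z) -> flagged(z)]; r9 [swims(z) AND metal(z) -> ready(z)]. New: flagged(z), ready(z).
Round 3: r5 [flagged(z) AND penguin(z) -> hot(z)]; r7 [ready(z) AND small(z) -> bird(z)]. New: hot(z), bird(z).
Round 4: r11 [bird(z) -> flies(z)]. New: flies(z).
Round 5: r1 [flies(z) AND hot(z) -> closed(z)]. New: closed(z).
Derived: closed(z) (round 5), swims(z) (round 1), flies(z) (round 4), hot(z) (round 3). wooden(z) never appears in any round.

wooden(z)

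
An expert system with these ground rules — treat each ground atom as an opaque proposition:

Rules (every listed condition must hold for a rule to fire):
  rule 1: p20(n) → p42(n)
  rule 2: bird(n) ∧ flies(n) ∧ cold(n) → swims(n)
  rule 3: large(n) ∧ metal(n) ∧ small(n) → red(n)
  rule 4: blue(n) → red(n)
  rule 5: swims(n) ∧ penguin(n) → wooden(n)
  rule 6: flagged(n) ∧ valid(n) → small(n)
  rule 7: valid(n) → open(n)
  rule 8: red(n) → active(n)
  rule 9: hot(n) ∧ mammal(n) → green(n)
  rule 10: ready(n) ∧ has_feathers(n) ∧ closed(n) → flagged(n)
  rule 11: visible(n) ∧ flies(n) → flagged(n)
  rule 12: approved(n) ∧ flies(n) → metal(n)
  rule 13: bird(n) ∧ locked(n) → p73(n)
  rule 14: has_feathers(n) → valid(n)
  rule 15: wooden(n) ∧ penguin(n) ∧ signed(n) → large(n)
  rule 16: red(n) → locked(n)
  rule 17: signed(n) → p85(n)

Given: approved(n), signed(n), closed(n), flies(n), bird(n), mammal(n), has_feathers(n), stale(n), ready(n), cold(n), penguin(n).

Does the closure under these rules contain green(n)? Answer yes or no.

Round 1 — rule 2, rule 10, rule 12, rule 14, rule 17, derive swims(n), flagged(n), metal(n), valid(n), p85(n).
Round 2 — rule 5, rule 6, rule 7, derive wooden(n), small(n), open(n).
Round 3 — rule 15, derive large(n).
Round 4 — rule 3, derive red(n).
Round 5 — rule 8, rule 16, derive active(n), locked(n).
Round 6 — rule 13, derive p73(n).
Fixed point reached. green(n) is concluded only by rule 9; rule 9 needs hot(n) (never derived).

no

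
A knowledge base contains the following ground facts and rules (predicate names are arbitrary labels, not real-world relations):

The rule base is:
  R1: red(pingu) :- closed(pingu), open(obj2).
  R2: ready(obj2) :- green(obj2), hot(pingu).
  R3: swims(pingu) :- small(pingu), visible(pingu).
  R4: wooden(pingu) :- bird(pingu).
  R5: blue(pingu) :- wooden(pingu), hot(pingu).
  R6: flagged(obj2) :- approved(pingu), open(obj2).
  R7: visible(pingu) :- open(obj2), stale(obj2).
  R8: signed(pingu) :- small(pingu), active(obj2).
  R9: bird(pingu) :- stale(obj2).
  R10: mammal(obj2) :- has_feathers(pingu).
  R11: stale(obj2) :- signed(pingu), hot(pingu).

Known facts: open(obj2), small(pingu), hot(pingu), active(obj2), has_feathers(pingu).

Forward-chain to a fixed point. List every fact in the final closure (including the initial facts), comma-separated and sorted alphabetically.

[1] R8 [signed(pingu) :- small(pingu), active(obj2).]; R10 [mammal(obj2) :- has_feathers(pingu).]. ⇒ new: signed(pingu), mammal(obj2).
[2] R11 [stale(obj2) :- signed(pingu), hot(pingu).]. ⇒ new: stale(obj2).
[3] R7 [visible(pingu) :- open(obj2), stale(obj2).]; R9 [bird(pingu) :- stale(obj2).]. ⇒ new: visible(pingu), bird(pingu).
[4] R3 [swims(pingu) :- small(pingu), visible(pingu).]; R4 [wooden(pingu) :- bird(pingu).]. ⇒ new: swims(pingu), wooden(pingu).
[5] R5 [blue(pingu) :- wooden(pingu), hot(pingu).]. ⇒ new: blue(pingu).

active(obj2), bird(pingu), blue(pingu), has_feathers(pingu), hot(pingu), mammal(obj2), open(obj2), signed(pingu), small(pingu), stale(obj2), swims(pingu), visible(pingu), wooden(pingu)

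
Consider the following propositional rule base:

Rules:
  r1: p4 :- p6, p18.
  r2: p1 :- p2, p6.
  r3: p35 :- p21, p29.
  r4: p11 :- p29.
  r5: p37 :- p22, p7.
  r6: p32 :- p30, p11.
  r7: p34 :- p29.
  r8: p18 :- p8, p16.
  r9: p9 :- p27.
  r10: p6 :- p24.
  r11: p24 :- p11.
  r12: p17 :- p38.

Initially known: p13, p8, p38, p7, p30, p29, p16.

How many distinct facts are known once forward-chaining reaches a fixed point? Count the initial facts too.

Round 1 — r4, r7, r8, r12, derive p11, p34, p18, p17.
Round 2 — r6, r11, derive p32, p24.
Round 3 — r10, derive p6.
Round 4 — r1, derive p4.
Closure: {p11, p13, p16, p17, p18, p24, p29, p30, p32, p34, p38, p4, p6, p7, p8} — 15 facts.

15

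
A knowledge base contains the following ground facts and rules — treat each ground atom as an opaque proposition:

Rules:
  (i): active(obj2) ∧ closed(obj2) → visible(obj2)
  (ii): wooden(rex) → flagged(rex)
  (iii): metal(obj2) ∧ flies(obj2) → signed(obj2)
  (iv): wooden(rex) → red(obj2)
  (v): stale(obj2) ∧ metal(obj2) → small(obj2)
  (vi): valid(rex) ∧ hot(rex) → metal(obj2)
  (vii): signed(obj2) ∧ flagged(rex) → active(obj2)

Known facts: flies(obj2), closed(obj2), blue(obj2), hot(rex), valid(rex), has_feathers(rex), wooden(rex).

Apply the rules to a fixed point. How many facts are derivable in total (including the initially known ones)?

13

Round 1: (ii) [wooden(rex) → flagged(rex)]; (iv) [wooden(rex) → red(obj2)]; (vi) [valid(rex) ∧ hot(rex) → metal(obj2)]. New: flagged(rex), red(obj2), metal(obj2).
Round 2: (iii) [metal(obj2) ∧ flies(obj2) → signed(obj2)]. New: signed(obj2).
Round 3: (vii) [signed(obj2) ∧ flagged(rex) → active(obj2)]. New: active(obj2).
Round 4: (i) [active(obj2) ∧ closed(obj2) → visible(obj2)]. New: visible(obj2).
Closure: {active(obj2), blue(obj2), closed(obj2), flagged(rex), flies(obj2), has_feathers(rex), hot(rex), metal(obj2), red(obj2), signed(obj2), valid(rex), visible(obj2), wooden(rex)} — 13 facts.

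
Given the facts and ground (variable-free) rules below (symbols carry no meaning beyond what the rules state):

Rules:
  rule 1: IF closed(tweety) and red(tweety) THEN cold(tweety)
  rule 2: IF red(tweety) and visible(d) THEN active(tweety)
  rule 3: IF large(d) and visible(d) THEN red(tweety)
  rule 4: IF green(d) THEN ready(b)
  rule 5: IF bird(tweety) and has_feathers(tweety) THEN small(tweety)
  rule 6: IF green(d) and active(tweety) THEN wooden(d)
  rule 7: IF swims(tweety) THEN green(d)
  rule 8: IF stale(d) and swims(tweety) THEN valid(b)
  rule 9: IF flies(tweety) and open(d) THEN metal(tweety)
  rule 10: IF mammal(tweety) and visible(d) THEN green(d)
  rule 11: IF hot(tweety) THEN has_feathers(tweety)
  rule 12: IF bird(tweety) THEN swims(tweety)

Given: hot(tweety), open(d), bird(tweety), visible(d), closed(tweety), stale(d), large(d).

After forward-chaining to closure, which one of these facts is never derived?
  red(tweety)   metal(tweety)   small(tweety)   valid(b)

Round 1: rule 3 [IF large(d) and visible(d) THEN red(tweety)]; rule 11 [IF hot(tweety) THEN has_feathers(tweety)]; rule 12 [IF bird(tweety) THEN swims(tweety)]. New: red(tweety), has_feathers(tweety), swims(tweety).
Round 2: rule 1 [IF closed(tweety) and red(tweety) THEN cold(tweety)]; rule 2 [IF red(tweety) and visible(d) THEN active(tweety)]; rule 5 [IF bird(tweety) and has_feathers(tweety) THEN small(tweety)]; rule 7 [IF swims(tweety) THEN green(d)]; rule 8 [IF stale(d) and swims(tweety) THEN valid(b)]. New: cold(tweety), active(tweety), small(tweety), green(d), valid(b).
Round 3: rule 4 [IF green(d) THEN ready(b)]; rule 6 [IF green(d) and active(tweety) THEN wooden(d)]. New: ready(b), wooden(d).
Derived: valid(b) (round 2), red(tweety) (round 1), small(tweety) (round 2). metal(tweety) never appears in any round.

metal(tweety)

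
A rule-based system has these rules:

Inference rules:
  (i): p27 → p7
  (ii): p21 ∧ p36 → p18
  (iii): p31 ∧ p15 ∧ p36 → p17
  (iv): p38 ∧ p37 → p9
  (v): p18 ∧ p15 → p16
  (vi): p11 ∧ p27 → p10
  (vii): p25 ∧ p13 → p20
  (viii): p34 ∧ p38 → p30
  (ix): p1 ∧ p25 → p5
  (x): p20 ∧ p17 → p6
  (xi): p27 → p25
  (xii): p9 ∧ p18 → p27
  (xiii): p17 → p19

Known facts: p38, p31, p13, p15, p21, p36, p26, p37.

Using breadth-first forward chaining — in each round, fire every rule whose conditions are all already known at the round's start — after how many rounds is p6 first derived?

[1] (ii) [p21 ∧ p36 → p18]; (iii) [p31 ∧ p15 ∧ p36 → p17]; (iv) [p38 ∧ p37 → p9]. ⇒ new: p18, p17, p9.
[2] (v) [p18 ∧ p15 → p16]; (xii) [p9 ∧ p18 → p27]; (xiii) [p17 → p19]. ⇒ new: p16, p27, p19.
[3] (i) [p27 → p7]; (xi) [p27 → p25]. ⇒ new: p7, p25.
[4] (vii) [p25 ∧ p13 → p20]. ⇒ new: p20.
[5] (x) [p20 ∧ p17 → p6]. ⇒ new: p6.
p6 first appears in round 5.

5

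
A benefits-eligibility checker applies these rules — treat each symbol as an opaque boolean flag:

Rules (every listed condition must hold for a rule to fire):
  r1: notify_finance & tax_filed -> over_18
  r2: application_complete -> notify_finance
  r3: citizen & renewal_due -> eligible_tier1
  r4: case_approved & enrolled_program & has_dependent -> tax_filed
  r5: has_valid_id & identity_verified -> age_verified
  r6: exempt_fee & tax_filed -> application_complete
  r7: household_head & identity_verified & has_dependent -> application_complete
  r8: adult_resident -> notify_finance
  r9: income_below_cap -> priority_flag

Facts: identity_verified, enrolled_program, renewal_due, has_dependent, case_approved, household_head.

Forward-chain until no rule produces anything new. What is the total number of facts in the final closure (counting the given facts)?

Round 1: r4 [case_approved & enrolled_program & has_dependent -> tax_filed]; r7 [household_head & identity_verified & has_dependent -> application_complete]. Adds tax_filed, application_complete.
Round 2: r2 [application_complete -> notify_finance]. Adds notify_finance.
Round 3: r1 [notify_finance & tax_filed -> over_18]. Adds over_18.
Closure: {application_complete, case_approved, enrolled_program, has_dependent, household_head, identity_verified, notify_finance, over_18, renewal_due, tax_filed} — 10 facts.

10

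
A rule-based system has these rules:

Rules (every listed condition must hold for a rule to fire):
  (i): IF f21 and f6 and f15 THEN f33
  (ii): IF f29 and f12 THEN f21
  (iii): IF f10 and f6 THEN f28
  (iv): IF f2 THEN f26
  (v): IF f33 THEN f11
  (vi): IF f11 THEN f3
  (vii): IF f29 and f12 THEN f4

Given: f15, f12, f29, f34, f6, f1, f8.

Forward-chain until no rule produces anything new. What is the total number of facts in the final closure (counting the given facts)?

Round 1 — (ii), (vii), derive f21, f4.
Round 2 — (i), derive f33.
Round 3 — (v), derive f11.
Round 4 — (vi), derive f3.
Closure: {f1, f11, f12, f15, f21, f29, f3, f33, f34, f4, f6, f8} — 12 facts.

12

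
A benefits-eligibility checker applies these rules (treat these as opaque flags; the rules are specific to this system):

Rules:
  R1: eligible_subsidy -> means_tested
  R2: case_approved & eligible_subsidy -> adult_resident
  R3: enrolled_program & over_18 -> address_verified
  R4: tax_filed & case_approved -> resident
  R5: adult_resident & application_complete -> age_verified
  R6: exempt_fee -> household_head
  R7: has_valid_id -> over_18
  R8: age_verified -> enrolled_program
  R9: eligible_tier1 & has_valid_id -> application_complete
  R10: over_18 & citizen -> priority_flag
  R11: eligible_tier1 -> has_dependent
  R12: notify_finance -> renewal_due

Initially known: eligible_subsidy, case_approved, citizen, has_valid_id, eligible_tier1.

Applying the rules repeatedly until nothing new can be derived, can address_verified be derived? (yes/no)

yes

Round 1: R1 [eligible_subsidy -> means_tested]; R2 [case_approved & eligible_subsidy -> adult_resident]; R7 [has_valid_id -> over_18]; R9 [eligible_tier1 & has_valid_id -> application_complete]; R11 [eligible_tier1 -> has_dependent]. Adds means_tested, adult_resident, over_18, application_complete, has_dependent.
Round 2: R5 [adult_resident & application_complete -> age_verified]; R10 [over_18 & citizen -> priority_flag]. Adds age_verified, priority_flag.
Round 3: R8 [age_verified -> enrolled_program]. Adds enrolled_program.
Round 4: R3 [enrolled_program & over_18 -> address_verified]. Adds address_verified.
address_verified appears in round 4, so it is derivable.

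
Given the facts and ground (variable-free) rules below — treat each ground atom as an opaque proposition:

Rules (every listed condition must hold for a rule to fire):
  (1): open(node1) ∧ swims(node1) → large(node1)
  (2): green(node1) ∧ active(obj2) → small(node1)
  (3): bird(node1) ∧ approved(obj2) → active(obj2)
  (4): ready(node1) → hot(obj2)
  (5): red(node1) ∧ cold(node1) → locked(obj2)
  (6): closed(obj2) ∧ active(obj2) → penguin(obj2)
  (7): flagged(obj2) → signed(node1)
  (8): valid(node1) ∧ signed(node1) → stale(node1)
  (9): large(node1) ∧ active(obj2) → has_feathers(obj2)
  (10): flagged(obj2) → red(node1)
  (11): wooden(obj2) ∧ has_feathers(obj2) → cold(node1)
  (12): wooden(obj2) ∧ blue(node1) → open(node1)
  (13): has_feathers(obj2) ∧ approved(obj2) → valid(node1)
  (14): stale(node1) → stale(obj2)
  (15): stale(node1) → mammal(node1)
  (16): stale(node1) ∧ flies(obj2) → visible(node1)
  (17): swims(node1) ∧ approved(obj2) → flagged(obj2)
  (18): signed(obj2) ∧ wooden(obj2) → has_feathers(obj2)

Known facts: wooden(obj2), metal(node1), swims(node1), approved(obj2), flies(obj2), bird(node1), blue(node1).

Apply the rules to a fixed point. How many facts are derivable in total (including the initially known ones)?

[1] (3) [bird(node1) ∧ approved(obj2) → active(obj2)]; (12) [wooden(obj2) ∧ blue(node1) → open(node1)]; (17) [swims(node1) ∧ approved(obj2) → flagged(obj2)]. ⇒ new: active(obj2), open(node1), flagged(obj2).
[2] (1) [open(node1) ∧ swims(node1) → large(node1)]; (7) [flagged(obj2) → signed(node1)]; (10) [flagged(obj2) → red(node1)]. ⇒ new: large(node1), signed(node1), red(node1).
[3] (9) [large(node1) ∧ active(obj2) → has_feathers(obj2)]. ⇒ new: has_feathers(obj2).
[4] (11) [wooden(obj2) ∧ has_feathers(obj2) → cold(node1)]; (13) [has_feathers(obj2) ∧ approved(obj2) → valid(node1)]. ⇒ new: cold(node1), valid(node1).
[5] (5) [red(node1) ∧ cold(node1) → locked(obj2)]; (8) [valid(node1) ∧ signed(node1) → stale(node1)]. ⇒ new: locked(obj2), stale(node1).
[6] (14) [stale(node1) → stale(obj2)]; (15) [stale(node1) → mammal(node1)]; (16) [stale(node1) ∧ flies(obj2) → visible(node1)]. ⇒ new: stale(obj2), mammal(node1), visible(node1).
Closure: {active(obj2), approved(obj2), bird(node1), blue(node1), cold(node1), flagged(obj2), flies(obj2), has_feathers(obj2), large(node1), locked(obj2), mammal(node1), metal(node1), open(node1), red(node1), signed(node1), stale(node1), stale(obj2), swims(node1), valid(node1), visible(node1), wooden(obj2)} — 21 facts.

21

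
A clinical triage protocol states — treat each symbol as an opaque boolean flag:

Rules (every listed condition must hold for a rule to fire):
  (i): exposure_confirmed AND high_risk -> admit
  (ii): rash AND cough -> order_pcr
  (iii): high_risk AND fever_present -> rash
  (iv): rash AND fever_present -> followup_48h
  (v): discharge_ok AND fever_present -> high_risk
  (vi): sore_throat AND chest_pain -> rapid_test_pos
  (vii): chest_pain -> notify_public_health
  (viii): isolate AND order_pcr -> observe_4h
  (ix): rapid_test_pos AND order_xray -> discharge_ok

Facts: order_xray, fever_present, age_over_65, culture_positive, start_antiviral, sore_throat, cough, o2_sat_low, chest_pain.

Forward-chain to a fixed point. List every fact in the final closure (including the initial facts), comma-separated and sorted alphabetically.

Round 1: (vi) [sore_throat AND chest_pain -> rapid_test_pos]; (vii) [chest_pain -> notify_public_health]. Adds rapid_test_pos, notify_public_health.
Round 2: (ix) [rapid_test_pos AND order_xray -> discharge_ok]. Adds discharge_ok.
Round 3: (v) [discharge_ok AND fever_present -> high_risk]. Adds high_risk.
Round 4: (iii) [high_risk AND fever_present -> rash]. Adds rash.
Round 5: (ii) [rash AND cough -> order_pcr]; (iv) [rash AND fever_present -> followup_48h]. Adds order_pcr, followup_48h.

age_over_65, chest_pain, cough, culture_positive, discharge_ok, fever_present, followup_48h, high_risk, notify_public_health, o2_sat_low, order_pcr, order_xray, rapid_test_pos, rash, sore_throat, start_antiviral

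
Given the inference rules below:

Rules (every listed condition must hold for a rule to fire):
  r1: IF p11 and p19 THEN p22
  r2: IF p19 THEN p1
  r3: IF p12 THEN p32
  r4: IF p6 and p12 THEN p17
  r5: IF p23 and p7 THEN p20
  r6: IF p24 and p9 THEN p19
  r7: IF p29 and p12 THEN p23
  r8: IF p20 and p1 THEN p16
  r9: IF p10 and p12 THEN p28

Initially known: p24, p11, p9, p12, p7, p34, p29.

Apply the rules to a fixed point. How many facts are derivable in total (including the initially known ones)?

Round 1 fires r3, r6, r7, giving p32, p19, p23.
Round 2 fires r1, r2, r5, giving p22, p1, p20.
Round 3 fires r8, giving p16.
Closure: {p1, p11, p12, p16, p19, p20, p22, p23, p24, p29, p32, p34, p7, p9} — 14 facts.

14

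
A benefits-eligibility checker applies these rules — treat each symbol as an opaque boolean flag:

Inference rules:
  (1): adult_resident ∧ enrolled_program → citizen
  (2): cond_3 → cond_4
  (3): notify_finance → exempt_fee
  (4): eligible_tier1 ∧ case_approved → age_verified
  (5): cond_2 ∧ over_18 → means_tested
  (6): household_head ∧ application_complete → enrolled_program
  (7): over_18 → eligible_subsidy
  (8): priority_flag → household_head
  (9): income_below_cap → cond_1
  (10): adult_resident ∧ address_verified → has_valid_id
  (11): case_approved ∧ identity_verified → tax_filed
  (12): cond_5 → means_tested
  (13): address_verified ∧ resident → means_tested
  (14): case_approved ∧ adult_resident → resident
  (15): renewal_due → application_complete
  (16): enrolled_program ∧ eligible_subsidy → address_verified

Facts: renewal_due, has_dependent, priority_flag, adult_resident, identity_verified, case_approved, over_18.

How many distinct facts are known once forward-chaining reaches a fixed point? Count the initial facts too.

Round 1: (7) [over_18 → eligible_subsidy]; (8) [priority_flag → household_head]; (11) [case_approved ∧ identity_verified → tax_filed]; (14) [case_approved ∧ adult_resident → resident]; (15) [renewal_due → application_complete]. Adds eligible_subsidy, household_head, tax_filed, resident, application_complete.
Round 2: (6) [household_head ∧ application_complete → enrolled_program]. Adds enrolled_program.
Round 3: (1) [adult_resident ∧ enrolled_program → citizen]; (16) [enrolled_program ∧ eligible_subsidy → address_verified]. Adds citizen, address_verified.
Round 4: (10) [adult_resident ∧ address_verified → has_valid_id]; (13) [address_verified ∧ resident → means_tested]. Adds has_valid_id, means_tested.
Closure: {address_verified, adult_resident, application_complete, case_approved, citizen, eligible_subsidy, enrolled_program, has_dependent, has_valid_id, household_head, identity_verified, means_tested, over_18, priority_flag, renewal_due, resident, tax_filed} — 17 facts.

17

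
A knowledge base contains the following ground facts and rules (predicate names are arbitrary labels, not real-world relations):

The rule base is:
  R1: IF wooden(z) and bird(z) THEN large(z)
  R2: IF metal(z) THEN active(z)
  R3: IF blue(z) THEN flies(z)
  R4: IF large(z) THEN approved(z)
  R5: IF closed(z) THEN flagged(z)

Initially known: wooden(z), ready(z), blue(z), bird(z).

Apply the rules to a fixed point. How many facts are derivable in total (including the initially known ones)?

7

[1] R1 [IF wooden(z) and bird(z) THEN large(z)]; R3 [IF blue(z) THEN flies(z)]. ⇒ new: large(z), flies(z).
[2] R4 [IF large(z) THEN approved(z)]. ⇒ new: approved(z).
Closure: {approved(z), bird(z), blue(z), flies(z), large(z), ready(z), wooden(z)} — 7 facts.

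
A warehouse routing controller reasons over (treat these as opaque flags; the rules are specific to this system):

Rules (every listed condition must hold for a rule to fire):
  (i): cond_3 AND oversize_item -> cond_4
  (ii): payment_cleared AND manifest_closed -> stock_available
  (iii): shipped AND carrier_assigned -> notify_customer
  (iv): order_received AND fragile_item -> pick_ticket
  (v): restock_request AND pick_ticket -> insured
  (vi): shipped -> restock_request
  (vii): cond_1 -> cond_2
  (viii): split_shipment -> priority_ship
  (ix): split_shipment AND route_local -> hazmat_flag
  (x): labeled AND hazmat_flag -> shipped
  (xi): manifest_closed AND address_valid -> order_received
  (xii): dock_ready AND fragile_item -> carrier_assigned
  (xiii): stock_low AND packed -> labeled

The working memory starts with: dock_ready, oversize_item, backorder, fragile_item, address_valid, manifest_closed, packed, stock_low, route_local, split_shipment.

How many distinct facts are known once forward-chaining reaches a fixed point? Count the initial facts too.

20

Round 1: (viii) [split_shipment -> priority_ship]; (ix) [split_shipment AND route_local -> hazmat_flag]; (xi) [manifest_closed AND address_valid -> order_received]; (xii) [dock_ready AND fragile_item -> carrier_assigned]; (xiii) [stock_low AND packed -> labeled]. New: priority_ship, hazmat_flag, order_received, carrier_assigned, labeled.
Round 2: (iv) [order_received AND fragile_item -> pick_ticket]; (x) [labeled AND hazmat_flag -> shipped]. New: pick_ticket, shipped.
Round 3: (iii) [shipped AND carrier_assigned -> notify_customer]; (vi) [shipped -> restock_request]. New: notify_customer, restock_request.
Round 4: (v) [restock_request AND pick_ticket -> insured]. New: insured.
Closure: {address_valid, backorder, carrier_assigned, dock_ready, fragile_item, hazmat_flag, insured, labeled, manifest_closed, notify_customer, order_received, oversize_item, packed, pick_ticket, priority_ship, restock_request, route_local, shipped, split_shipment, stock_low} — 20 facts.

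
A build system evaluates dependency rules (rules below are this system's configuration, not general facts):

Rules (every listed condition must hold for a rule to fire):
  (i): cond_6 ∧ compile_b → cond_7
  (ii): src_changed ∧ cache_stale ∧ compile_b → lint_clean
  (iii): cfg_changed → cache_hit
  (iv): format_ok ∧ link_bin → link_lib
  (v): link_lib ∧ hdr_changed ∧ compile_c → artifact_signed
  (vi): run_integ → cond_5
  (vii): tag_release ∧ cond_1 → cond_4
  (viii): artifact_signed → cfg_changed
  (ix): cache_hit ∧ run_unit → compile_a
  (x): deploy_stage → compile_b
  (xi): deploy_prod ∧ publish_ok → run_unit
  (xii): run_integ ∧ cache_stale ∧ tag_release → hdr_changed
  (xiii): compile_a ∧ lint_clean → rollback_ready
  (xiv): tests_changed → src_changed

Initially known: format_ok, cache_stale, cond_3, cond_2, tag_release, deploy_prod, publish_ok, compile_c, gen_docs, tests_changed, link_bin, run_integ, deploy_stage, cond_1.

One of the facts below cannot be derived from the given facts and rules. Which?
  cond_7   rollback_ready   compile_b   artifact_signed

Round 1 — (iv), (vi), (vii), (x), (xi), (xii), (xiv), derive link_lib, cond_5, cond_4, compile_b, run_unit, hdr_changed, src_changed.
Round 2 — (ii), (v), derive lint_clean, artifact_signed.
Round 3 — (viii), derive cfg_changed.
Round 4 — (iii), derive cache_hit.
Round 5 — (ix), derive compile_a.
Round 6 — (xiii), derive rollback_ready.
Derived: artifact_signed (round 2), rollback_ready (round 6), compile_b (round 1). cond_7 never appears in any round.

cond_7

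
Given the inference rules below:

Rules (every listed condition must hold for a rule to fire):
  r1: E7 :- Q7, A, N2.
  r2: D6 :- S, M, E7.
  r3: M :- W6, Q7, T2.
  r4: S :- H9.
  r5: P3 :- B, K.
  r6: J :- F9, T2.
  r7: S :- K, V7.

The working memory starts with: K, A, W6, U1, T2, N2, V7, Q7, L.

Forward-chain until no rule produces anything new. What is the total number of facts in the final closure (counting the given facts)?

13

Round 1 — r1, r3, r7, derive E7, M, S.
Round 2 — r2, derive D6.
Closure: {A, D6, E7, K, L, M, N2, Q7, S, T2, U1, V7, W6} — 13 facts.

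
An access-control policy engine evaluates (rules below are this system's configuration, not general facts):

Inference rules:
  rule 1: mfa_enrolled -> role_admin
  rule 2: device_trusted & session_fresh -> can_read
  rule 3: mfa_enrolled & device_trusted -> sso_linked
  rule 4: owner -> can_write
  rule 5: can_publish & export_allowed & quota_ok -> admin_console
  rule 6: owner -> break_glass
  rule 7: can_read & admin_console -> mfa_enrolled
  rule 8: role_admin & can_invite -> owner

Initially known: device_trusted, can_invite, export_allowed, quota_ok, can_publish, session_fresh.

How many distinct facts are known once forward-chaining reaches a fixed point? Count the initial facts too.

14

Round 1: rule 2 [device_trusted & session_fresh -> can_read]; rule 5 [can_publish & export_allowed & quota_ok -> admin_console]. New: can_read, admin_console.
Round 2: rule 7 [can_read & admin_console -> mfa_enrolled]. New: mfa_enrolled.
Round 3: rule 1 [mfa_enrolled -> role_admin]; rule 3 [mfa_enrolled & device_trusted -> sso_linked]. New: role_admin, sso_linked.
Round 4: rule 8 [role_admin & can_invite -> owner]. New: owner.
Round 5: rule 4 [owner -> can_write]; rule 6 [owner -> break_glass]. New: can_write, break_glass.
Closure: {admin_console, break_glass, can_invite, can_publish, can_read, can_write, device_trusted, export_allowed, mfa_enrolled, owner, quota_ok, role_admin, session_fresh, sso_linked} — 14 facts.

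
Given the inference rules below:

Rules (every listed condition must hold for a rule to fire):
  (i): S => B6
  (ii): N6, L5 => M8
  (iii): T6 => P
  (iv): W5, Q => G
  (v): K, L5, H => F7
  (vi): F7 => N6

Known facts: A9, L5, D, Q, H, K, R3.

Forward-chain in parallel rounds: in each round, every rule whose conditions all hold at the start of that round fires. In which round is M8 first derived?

3

Round 1: (v) [K, L5, H => F7]. Adds F7.
Round 2: (vi) [F7 => N6]. Adds N6.
Round 3: (ii) [N6, L5 => M8]. Adds M8.
M8 first appears in round 3.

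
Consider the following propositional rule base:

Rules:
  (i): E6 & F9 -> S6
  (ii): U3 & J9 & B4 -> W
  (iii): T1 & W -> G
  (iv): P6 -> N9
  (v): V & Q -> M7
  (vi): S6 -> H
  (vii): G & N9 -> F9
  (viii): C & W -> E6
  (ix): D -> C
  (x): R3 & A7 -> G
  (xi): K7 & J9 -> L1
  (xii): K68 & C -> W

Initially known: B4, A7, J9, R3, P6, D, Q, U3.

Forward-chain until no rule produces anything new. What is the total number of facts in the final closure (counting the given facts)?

[1] (ii) [U3 & J9 & B4 -> W]; (iv) [P6 -> N9]; (ix) [D -> C]; (x) [R3 & A7 -> G]. ⇒ new: W, N9, C, G.
[2] (vii) [G & N9 -> F9]; (viii) [C & W -> E6]. ⇒ new: F9, E6.
[3] (i) [E6 & F9 -> S6]. ⇒ new: S6.
[4] (vi) [S6 -> H]. ⇒ new: H.
Closure: {A7, B4, C, D, E6, F9, G, H, J9, N9, P6, Q, R3, S6, U3, W} — 16 facts.

16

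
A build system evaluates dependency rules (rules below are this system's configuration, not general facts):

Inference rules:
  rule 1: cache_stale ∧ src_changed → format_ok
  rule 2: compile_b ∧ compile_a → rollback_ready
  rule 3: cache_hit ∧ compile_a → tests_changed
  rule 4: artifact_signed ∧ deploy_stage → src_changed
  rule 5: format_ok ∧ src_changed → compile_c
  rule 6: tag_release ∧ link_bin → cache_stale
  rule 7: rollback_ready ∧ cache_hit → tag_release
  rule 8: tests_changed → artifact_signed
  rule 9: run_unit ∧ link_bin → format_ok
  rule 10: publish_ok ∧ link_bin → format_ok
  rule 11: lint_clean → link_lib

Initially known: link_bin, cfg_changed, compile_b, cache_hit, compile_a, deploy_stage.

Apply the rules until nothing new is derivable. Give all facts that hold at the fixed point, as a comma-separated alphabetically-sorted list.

artifact_signed, cache_hit, cache_stale, cfg_changed, compile_a, compile_b, compile_c, deploy_stage, format_ok, link_bin, rollback_ready, src_changed, tag_release, tests_changed

Round 1 — rule 2, rule 3, derive rollback_ready, tests_changed.
Round 2 — rule 7, rule 8, derive tag_release, artifact_signed.
Round 3 — rule 4, rule 6, derive src_changed, cache_stale.
Round 4 — rule 1, derive format_ok.
Round 5 — rule 5, derive compile_c.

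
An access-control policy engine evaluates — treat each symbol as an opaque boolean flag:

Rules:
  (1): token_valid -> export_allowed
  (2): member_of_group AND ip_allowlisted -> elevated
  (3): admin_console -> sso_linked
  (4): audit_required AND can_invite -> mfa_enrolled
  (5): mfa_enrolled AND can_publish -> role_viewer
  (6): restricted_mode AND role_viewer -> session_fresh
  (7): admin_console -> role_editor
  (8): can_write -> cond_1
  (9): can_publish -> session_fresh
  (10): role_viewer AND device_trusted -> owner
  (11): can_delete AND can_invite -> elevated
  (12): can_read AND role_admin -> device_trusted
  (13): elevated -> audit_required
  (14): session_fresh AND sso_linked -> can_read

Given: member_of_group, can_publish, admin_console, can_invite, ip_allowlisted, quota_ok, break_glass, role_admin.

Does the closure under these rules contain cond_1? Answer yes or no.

no

Round 1 fires (2), (3), (7), (9), giving elevated, sso_linked, role_editor, session_fresh.
Round 2 fires (13), (14), giving audit_required, can_read.
Round 3 fires (4), (12), giving mfa_enrolled, device_trusted.
Round 4 fires (5), giving role_viewer.
Round 5 fires (10), giving owner.
Fixed point reached. cond_1 is concluded only by (8); (8) needs can_write (never derived).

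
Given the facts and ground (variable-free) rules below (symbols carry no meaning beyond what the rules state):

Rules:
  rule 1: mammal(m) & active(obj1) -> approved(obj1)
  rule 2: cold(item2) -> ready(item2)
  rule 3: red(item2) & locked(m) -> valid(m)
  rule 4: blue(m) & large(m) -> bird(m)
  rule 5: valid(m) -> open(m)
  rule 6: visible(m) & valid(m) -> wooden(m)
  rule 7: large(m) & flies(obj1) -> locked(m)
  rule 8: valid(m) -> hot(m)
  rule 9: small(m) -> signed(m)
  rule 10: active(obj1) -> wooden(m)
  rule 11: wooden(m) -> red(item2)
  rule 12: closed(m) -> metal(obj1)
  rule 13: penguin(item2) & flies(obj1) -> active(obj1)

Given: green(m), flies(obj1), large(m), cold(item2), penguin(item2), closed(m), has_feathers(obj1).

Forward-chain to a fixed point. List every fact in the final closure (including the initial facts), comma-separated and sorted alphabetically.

Round 1: rule 2 [cold(item2) -> ready(item2)]; rule 7 [large(m) & flies(obj1) -> locked(m)]; rule 12 [closed(m) -> metal(obj1)]; rule 13 [penguin(item2) & flies(obj1) -> active(obj1)]. New: ready(item2), locked(m), metal(obj1), active(obj1).
Round 2: rule 10 [active(obj1) -> wooden(m)]. New: wooden(m).
Round 3: rule 11 [wooden(m) -> red(item2)]. New: red(item2).
Round 4: rule 3 [red(item2) & locked(m) -> valid(m)]. New: valid(m).
Round 5: rule 5 [valid(m) -> open(m)]; rule 8 [valid(m) -> hot(m)]. New: open(m), hot(m).

active(obj1), closed(m), cold(item2), flies(obj1), green(m), has_feathers(obj1), hot(m), large(m), locked(m), metal(obj1), open(m), penguin(item2), ready(item2), red(item2), valid(m), wooden(m)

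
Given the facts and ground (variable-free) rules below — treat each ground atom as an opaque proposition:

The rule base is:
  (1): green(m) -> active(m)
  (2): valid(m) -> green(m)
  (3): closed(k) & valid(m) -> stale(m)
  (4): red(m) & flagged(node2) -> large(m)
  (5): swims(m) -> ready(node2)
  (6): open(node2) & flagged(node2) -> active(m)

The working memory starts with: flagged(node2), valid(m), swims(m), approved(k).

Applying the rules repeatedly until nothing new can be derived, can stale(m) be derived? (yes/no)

no

Round 1: (2) [valid(m) -> green(m)]; (5) [swims(m) -> ready(node2)]. Adds green(m), ready(node2).
Round 2: (1) [green(m) -> active(m)]. Adds active(m).
Fixed point reached. stale(m) is concluded only by (3); (3) needs closed(k) (never derived).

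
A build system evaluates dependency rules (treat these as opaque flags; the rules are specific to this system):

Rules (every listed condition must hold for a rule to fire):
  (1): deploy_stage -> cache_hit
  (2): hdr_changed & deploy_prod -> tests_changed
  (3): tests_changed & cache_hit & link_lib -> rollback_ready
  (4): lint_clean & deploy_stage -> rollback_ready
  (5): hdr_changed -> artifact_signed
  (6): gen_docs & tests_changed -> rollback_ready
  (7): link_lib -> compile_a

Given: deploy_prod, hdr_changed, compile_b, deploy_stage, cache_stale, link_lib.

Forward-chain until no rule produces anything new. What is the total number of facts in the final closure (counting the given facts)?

Round 1 fires (1), (2), (5), (7), giving cache_hit, tests_changed, artifact_signed, compile_a.
Round 2 fires (3), giving rollback_ready.
Closure: {artifact_signed, cache_hit, cache_stale, compile_a, compile_b, deploy_prod, deploy_stage, hdr_changed, link_lib, rollback_ready, tests_changed} — 11 facts.

11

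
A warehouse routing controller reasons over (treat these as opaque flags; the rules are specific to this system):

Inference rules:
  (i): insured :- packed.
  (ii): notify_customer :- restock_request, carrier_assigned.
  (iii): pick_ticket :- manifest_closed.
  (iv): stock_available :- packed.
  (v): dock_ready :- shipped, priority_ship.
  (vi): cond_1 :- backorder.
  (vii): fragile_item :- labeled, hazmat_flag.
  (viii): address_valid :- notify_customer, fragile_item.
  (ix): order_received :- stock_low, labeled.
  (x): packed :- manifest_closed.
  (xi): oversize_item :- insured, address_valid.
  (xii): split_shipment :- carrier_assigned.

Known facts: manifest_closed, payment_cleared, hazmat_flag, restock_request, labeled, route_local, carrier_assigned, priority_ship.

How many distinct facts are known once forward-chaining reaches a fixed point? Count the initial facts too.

Round 1 fires (ii), (iii), (vii), (x), (xii), giving notify_customer, pick_ticket, fragile_item, packed, split_shipment.
Round 2 fires (i), (iv), (viii), giving insured, stock_available, address_valid.
Round 3 fires (xi), giving oversize_item.
Closure: {address_valid, carrier_assigned, fragile_item, hazmat_flag, insured, labeled, manifest_closed, notify_customer, oversize_item, packed, payment_cleared, pick_ticket, priority_ship, restock_request, route_local, split_shipment, stock_available} — 17 facts.

17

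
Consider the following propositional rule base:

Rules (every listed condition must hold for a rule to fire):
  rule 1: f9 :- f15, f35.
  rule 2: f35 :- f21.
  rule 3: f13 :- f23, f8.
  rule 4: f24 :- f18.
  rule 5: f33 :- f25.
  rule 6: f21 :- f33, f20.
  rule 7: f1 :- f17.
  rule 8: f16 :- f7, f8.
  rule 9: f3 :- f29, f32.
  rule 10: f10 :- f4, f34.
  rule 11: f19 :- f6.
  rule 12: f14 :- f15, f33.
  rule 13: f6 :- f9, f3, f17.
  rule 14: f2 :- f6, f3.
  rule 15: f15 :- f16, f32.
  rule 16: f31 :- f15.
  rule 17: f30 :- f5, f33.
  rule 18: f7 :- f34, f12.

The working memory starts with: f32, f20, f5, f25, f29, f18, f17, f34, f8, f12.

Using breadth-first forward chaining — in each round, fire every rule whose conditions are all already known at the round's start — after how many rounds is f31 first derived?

Round 1: rule 4 [f24 :- f18.]; rule 5 [f33 :- f25.]; rule 7 [f1 :- f17.]; rule 9 [f3 :- f29, f32.]; rule 18 [f7 :- f34, f12.]. New: f24, f33, f1, f3, f7.
Round 2: rule 6 [f21 :- f33, f20.]; rule 8 [f16 :- f7, f8.]; rule 17 [f30 :- f5, f33.]. New: f21, f16, f30.
Round 3: rule 2 [f35 :- f21.]; rule 15 [f15 :- f16, f32.]. New: f35, f15.
Round 4: rule 1 [f9 :- f15, f35.]; rule 12 [f14 :- f15, f33.]; rule 16 [f31 :- f15.]. New: f9, f14, f31.
f31 first appears in round 4.

4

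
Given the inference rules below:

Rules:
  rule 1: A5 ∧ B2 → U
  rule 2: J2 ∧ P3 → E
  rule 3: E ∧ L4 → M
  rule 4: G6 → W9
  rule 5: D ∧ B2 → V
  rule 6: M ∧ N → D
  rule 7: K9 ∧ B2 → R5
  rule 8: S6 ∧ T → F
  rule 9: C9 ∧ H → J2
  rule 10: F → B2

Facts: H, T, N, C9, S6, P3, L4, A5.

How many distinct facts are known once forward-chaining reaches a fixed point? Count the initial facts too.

16

[1] rule 8 [S6 ∧ T → F]; rule 9 [C9 ∧ H → J2]. ⇒ new: F, J2.
[2] rule 2 [J2 ∧ P3 → E]; rule 10 [F → B2]. ⇒ new: E, B2.
[3] rule 1 [A5 ∧ B2 → U]; rule 3 [E ∧ L4 → M]. ⇒ new: U, M.
[4] rule 6 [M ∧ N → D]. ⇒ new: D.
[5] rule 5 [D ∧ B2 → V]. ⇒ new: V.
Closure: {A5, B2, C9, D, E, F, H, J2, L4, M, N, P3, S6, T, U, V} — 16 facts.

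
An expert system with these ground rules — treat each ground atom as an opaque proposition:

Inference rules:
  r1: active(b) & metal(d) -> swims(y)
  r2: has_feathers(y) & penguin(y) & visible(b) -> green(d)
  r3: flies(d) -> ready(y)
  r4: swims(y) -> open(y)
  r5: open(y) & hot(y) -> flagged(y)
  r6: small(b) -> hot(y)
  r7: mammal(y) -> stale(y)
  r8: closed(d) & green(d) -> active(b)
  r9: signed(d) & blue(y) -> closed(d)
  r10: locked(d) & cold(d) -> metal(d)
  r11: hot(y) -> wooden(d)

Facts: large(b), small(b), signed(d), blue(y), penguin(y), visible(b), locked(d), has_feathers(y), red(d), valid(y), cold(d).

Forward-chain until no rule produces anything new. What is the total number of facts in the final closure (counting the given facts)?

20

Round 1 — r2, r6, r9, r10, derive green(d), hot(y), closed(d), metal(d).
Round 2 — r8, r11, derive active(b), wooden(d).
Round 3 — r1, derive swims(y).
Round 4 — r4, derive open(y).
Round 5 — r5, derive flagged(y).
Closure: {active(b), blue(y), closed(d), cold(d), flagged(y), green(d), has_feathers(y), hot(y), large(b), locked(d), metal(d), open(y), penguin(y), red(d), signed(d), small(b), swims(y), valid(y), visible(b), wooden(d)} — 20 facts.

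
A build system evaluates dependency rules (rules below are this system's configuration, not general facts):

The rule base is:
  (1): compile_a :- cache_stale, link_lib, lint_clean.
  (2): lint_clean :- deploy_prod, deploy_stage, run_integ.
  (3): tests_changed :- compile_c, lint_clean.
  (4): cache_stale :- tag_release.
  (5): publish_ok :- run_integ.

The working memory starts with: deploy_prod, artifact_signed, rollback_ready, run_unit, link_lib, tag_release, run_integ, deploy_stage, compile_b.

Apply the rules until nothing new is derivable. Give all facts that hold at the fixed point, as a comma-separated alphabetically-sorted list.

artifact_signed, cache_stale, compile_a, compile_b, deploy_prod, deploy_stage, link_lib, lint_clean, publish_ok, rollback_ready, run_integ, run_unit, tag_release

Round 1 fires (2), (4), (5), giving lint_clean, cache_stale, publish_ok.
Round 2 fires (1), giving compile_a.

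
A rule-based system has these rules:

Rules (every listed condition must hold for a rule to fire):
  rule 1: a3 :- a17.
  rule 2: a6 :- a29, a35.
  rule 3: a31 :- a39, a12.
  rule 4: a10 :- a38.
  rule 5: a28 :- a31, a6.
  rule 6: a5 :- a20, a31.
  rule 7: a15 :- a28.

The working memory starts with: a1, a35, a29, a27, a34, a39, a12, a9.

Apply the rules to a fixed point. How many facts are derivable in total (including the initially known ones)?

Round 1 fires rule 2, rule 3, giving a6, a31.
Round 2 fires rule 5, giving a28.
Round 3 fires rule 7, giving a15.
Closure: {a1, a12, a15, a27, a28, a29, a31, a34, a35, a39, a6, a9} — 12 facts.

12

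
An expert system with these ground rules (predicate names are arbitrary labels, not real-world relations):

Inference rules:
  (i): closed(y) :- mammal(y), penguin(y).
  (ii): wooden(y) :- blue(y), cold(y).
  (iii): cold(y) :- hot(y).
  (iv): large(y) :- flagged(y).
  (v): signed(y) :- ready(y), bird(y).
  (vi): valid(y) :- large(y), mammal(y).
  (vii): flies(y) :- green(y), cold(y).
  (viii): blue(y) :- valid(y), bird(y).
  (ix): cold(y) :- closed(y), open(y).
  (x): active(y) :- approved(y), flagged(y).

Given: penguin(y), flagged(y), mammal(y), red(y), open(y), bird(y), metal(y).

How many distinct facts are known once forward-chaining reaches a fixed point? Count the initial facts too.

Round 1: (i) [closed(y) :- mammal(y), penguin(y).]; (iv) [large(y) :- flagged(y).]. New: closed(y), large(y).
Round 2: (vi) [valid(y) :- large(y), mammal(y).]; (ix) [cold(y) :- closed(y), open(y).]. New: valid(y), cold(y).
Round 3: (viii) [blue(y) :- valid(y), bird(y).]. New: blue(y).
Round 4: (ii) [wooden(y) :- blue(y), cold(y).]. New: wooden(y).
Closure: {bird(y), blue(y), closed(y), cold(y), flagged(y), large(y), mammal(y), metal(y), open(y), penguin(y), red(y), valid(y), wooden(y)} — 13 facts.

13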